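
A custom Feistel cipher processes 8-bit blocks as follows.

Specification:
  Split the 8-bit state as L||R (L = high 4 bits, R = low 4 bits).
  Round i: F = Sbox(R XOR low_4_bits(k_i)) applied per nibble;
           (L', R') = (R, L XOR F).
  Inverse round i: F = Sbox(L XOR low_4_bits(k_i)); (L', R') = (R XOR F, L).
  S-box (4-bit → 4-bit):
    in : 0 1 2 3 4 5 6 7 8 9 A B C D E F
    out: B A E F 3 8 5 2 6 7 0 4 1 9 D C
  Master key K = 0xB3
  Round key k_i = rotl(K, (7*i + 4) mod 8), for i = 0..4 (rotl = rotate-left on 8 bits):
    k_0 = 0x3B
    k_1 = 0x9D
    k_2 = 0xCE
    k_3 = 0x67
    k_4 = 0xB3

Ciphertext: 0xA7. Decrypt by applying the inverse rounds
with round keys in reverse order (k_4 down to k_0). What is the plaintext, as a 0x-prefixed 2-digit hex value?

0xDE

s_0 = ciphertext = 0xA7
s_1 = InvRound(s_0, k_4) = 0x0A
s_2 = InvRound(s_1, k_3) = 0x80
s_3 = InvRound(s_2, k_2) = 0x58
s_4 = InvRound(s_3, k_1) = 0xE5
s_5 = InvRound(s_4, k_0) = 0xDE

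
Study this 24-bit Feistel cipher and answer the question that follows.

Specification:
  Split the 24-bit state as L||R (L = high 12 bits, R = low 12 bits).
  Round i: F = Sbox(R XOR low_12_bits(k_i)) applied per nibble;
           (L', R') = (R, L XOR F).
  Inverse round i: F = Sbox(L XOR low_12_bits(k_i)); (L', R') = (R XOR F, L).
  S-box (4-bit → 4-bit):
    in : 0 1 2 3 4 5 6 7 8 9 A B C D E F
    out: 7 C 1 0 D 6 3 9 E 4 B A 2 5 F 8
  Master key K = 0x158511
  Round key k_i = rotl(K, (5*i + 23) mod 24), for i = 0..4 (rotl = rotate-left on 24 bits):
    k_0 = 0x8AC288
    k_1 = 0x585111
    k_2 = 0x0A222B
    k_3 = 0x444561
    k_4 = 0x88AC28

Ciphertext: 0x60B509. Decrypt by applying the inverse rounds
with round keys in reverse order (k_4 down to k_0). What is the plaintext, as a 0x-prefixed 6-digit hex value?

0x50BB2C

s_0 = ciphertext = 0x60B509
s_1 = InvRound(s_0, k_4) = 0xE1960B
s_2 = InvRound(s_1, k_3) = 0xC95E19
s_3 = InvRound(s_2, k_2) = 0x1B6C95
s_4 = InvRound(s_3, k_1) = 0xB2C1B6
s_5 = InvRound(s_4, k_0) = 0x50BB2C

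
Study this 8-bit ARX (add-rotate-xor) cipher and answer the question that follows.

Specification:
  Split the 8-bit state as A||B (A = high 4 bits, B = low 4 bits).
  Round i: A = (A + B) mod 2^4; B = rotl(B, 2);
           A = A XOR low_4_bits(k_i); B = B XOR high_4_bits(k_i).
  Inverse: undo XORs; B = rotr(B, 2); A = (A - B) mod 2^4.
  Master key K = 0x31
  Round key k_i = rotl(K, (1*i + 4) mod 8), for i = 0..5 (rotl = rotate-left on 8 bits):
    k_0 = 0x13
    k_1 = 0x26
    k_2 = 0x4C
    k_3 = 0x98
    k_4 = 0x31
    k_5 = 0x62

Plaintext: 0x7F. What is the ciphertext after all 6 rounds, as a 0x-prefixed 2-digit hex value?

s_0 = plaintext = 0x7F
s_1 = Round(s_0, k_0) = 0x5E
s_2 = Round(s_1, k_1) = 0x59
s_3 = Round(s_2, k_2) = 0x22
s_4 = Round(s_3, k_3) = 0xC1
s_5 = Round(s_4, k_4) = 0xC7
s_6 = Round(s_5, k_5) = 0x1B

0x1B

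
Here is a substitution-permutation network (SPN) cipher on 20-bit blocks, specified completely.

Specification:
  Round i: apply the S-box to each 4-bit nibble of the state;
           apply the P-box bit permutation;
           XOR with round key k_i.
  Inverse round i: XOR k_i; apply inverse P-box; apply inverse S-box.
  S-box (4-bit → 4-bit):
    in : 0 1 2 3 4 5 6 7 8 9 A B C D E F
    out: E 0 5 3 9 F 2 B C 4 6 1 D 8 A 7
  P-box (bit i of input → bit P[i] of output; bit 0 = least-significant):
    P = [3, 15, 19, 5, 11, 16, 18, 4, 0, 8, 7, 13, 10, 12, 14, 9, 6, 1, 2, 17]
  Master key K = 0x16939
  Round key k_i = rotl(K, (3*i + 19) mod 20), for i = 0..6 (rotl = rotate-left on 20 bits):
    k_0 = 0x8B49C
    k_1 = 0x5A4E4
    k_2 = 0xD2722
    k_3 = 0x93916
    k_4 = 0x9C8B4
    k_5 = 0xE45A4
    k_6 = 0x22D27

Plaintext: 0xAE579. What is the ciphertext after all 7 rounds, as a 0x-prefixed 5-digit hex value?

0xBD447

s_0 = plaintext = 0xAE579
s_1 = Round(s_0, k_0) = 0x18F0B
s_2 = Round(s_1, k_1) = 0x0E77D
s_3 = Round(s_2, k_2) = 0xE1C15
s_4 = Round(s_3, k_3) = 0x399BD
s_5 = Round(s_4, k_4) = 0x98056
s_6 = Round(s_5, k_5) = 0xBAE30
s_7 = Round(s_6, k_6) = 0xBD447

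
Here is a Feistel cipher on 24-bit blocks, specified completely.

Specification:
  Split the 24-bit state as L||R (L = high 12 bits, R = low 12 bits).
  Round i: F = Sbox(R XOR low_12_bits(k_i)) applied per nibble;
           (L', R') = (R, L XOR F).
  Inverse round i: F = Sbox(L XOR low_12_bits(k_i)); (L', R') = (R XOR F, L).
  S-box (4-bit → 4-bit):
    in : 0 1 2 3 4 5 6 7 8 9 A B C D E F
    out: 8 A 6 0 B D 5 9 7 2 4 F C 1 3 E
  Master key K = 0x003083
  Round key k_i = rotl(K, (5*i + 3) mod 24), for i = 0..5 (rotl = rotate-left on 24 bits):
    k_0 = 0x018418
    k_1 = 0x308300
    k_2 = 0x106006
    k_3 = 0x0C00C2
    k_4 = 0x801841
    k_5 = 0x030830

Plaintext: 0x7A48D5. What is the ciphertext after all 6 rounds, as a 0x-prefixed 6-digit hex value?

0x10009B

s_0 = plaintext = 0x7A48D5
s_1 = Round(s_0, k_0) = 0x8D5B65
s_2 = Round(s_1, k_1) = 0xB65F88
s_3 = Round(s_2, k_2) = 0xF88516
s_4 = Round(s_3, k_3) = 0x516293
s_5 = Round(s_4, k_4) = 0x293100
s_6 = Round(s_5, k_5) = 0x10009B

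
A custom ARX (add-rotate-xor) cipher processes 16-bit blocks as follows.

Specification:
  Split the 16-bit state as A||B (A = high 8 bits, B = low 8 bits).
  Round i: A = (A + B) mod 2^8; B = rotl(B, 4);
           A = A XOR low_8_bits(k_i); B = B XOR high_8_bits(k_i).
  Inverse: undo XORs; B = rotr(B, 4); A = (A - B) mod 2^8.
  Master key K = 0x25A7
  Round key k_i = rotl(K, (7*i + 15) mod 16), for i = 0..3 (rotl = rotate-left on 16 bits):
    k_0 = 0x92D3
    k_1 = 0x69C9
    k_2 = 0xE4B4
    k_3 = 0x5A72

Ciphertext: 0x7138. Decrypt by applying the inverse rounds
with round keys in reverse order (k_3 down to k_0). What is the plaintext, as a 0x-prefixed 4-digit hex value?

0x076C

s_0 = ciphertext = 0x7138
s_1 = InvRound(s_0, k_3) = 0xDD26
s_2 = InvRound(s_1, k_2) = 0x3D2C
s_3 = InvRound(s_2, k_1) = 0xA054
s_4 = InvRound(s_3, k_0) = 0x076C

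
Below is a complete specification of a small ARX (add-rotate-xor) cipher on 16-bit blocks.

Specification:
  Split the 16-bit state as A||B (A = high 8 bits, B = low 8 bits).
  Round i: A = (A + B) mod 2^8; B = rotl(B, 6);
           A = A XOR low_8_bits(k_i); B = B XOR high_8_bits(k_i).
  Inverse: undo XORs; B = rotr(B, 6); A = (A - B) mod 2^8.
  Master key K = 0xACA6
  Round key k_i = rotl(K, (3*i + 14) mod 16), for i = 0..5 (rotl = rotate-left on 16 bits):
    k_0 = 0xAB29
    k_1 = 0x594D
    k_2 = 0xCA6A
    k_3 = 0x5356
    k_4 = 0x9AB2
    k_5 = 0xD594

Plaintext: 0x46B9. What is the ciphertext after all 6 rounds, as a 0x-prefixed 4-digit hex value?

s_0 = plaintext = 0x46B9
s_1 = Round(s_0, k_0) = 0xD6C5
s_2 = Round(s_1, k_1) = 0xD628
s_3 = Round(s_2, k_2) = 0x94C0
s_4 = Round(s_3, k_3) = 0x0263
s_5 = Round(s_4, k_4) = 0xD742
s_6 = Round(s_5, k_5) = 0x8D45

0x8D45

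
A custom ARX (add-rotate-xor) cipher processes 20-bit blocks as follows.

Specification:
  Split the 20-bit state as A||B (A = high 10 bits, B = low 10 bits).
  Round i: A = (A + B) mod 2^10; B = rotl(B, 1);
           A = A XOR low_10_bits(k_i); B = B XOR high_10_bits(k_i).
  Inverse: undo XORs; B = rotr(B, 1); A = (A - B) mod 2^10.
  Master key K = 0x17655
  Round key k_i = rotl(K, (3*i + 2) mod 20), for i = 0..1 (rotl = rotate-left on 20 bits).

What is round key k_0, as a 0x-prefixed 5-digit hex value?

K = 0x17655
k_0 = rotl(K, (3*0+2) mod 20) = rotl(K, 2) = 0x5D954

0x5D954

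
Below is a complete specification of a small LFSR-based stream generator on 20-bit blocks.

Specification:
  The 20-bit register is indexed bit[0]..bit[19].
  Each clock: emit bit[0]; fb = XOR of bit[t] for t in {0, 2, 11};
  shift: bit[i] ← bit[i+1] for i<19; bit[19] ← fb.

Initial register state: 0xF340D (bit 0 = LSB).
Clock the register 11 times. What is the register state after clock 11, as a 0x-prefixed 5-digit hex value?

0x1D1E6

reg_0 = 0xF340D
clock 1: out=1, reg = 0x79A06
clock 2: out=0, reg = 0x3CD03
clock 3: out=1, reg = 0x1E681
clock 4: out=1, reg = 0x8F340
clock 5: out=0, reg = 0x479A0
clock 6: out=0, reg = 0xA3CD0
clock 7: out=0, reg = 0xD1E68
clock 8: out=0, reg = 0xE8F34
clock 9: out=0, reg = 0x7479A
clock 10: out=0, reg = 0x3A3CD
clock 11: out=1, reg = 0x1D1E6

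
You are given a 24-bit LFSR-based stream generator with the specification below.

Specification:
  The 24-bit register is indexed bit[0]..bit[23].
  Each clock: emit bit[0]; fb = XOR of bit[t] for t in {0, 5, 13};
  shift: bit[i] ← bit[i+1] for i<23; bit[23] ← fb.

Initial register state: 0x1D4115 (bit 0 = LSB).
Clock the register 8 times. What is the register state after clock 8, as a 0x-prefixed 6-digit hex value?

reg_0 = 0x1D4115
clock 1: out=1, reg = 0x8EA08A
clock 2: out=0, reg = 0xC75045
clock 3: out=1, reg = 0xE3A822
clock 4: out=0, reg = 0x71D411
clock 5: out=1, reg = 0xB8EA08
clock 6: out=0, reg = 0xDC7504
clock 7: out=0, reg = 0xEE3A82
clock 8: out=0, reg = 0xF71D41

0xF71D41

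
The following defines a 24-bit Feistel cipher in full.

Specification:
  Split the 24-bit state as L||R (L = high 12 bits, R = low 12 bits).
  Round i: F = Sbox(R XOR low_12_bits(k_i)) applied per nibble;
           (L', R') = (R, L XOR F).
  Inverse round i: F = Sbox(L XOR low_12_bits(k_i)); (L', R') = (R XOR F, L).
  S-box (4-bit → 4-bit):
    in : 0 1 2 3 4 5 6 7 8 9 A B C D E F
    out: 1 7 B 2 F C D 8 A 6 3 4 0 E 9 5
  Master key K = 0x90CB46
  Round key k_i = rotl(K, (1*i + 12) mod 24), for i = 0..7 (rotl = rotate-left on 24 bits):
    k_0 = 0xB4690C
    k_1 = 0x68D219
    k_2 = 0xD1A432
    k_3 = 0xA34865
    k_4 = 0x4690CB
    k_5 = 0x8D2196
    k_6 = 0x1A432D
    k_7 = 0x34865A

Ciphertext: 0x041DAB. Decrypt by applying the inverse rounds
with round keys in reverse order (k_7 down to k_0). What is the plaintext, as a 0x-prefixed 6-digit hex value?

0xEAE53E

s_0 = ciphertext = 0x041DAB
s_1 = InvRound(s_0, k_7) = 0x0DF041
s_2 = InvRound(s_1, k_6) = 0x21A0DF
s_3 = InvRound(s_2, k_5) = 0x27F21A
s_4 = InvRound(s_3, k_4) = 0x95527F
s_5 = InvRound(s_4, k_3) = 0x55E955
s_6 = InvRound(s_5, k_2) = 0xE8555E
s_7 = InvRound(s_6, k_1) = 0x53EE85
s_8 = InvRound(s_7, k_0) = 0xEAE53E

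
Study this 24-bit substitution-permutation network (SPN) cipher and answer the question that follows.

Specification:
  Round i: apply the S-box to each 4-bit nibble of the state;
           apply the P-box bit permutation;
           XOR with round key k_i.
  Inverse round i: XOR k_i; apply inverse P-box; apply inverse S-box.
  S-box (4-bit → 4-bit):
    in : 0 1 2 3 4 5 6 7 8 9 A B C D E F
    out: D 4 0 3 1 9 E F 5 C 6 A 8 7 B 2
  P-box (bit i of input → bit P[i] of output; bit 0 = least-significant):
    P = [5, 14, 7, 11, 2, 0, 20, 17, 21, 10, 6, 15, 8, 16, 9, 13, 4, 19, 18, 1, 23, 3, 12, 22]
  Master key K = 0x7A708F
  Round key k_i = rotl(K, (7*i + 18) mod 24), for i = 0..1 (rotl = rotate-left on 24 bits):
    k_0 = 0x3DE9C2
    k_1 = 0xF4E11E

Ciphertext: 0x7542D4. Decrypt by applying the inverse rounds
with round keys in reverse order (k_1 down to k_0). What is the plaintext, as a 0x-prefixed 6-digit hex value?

0x1CF9F8

s_0 = ciphertext = 0x7542D4
s_1 = InvRound(s_0, k_1) = 0x3C7921
s_2 = InvRound(s_1, k_0) = 0x1CF9F8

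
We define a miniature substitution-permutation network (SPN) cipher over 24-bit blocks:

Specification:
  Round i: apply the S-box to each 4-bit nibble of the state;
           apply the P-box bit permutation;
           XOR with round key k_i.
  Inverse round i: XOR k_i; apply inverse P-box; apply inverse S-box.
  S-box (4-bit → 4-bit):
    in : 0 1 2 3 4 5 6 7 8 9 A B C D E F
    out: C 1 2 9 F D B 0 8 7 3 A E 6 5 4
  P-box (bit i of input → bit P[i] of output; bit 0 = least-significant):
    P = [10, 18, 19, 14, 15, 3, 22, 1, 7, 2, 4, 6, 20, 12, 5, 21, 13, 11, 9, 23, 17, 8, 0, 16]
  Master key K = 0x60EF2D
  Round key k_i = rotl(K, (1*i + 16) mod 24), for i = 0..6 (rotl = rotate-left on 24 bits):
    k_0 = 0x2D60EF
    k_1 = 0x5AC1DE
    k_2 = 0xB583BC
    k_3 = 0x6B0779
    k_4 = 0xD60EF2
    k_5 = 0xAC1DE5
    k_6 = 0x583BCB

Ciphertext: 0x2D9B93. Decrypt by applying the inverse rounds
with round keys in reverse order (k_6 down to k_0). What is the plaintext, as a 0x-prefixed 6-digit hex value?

0x96F20F

s_0 = ciphertext = 0x2D9B93
s_1 = InvRound(s_0, k_6) = 0x813092
s_2 = InvRound(s_1, k_5) = 0xCA0C89
s_3 = InvRound(s_2, k_4) = 0xFFE0BD
s_4 = InvRound(s_3, k_3) = 0x251616
s_5 = InvRound(s_4, k_2) = 0x289161
s_6 = InvRound(s_5, k_1) = 0xE749C8
s_7 = InvRound(s_6, k_0) = 0x96F20F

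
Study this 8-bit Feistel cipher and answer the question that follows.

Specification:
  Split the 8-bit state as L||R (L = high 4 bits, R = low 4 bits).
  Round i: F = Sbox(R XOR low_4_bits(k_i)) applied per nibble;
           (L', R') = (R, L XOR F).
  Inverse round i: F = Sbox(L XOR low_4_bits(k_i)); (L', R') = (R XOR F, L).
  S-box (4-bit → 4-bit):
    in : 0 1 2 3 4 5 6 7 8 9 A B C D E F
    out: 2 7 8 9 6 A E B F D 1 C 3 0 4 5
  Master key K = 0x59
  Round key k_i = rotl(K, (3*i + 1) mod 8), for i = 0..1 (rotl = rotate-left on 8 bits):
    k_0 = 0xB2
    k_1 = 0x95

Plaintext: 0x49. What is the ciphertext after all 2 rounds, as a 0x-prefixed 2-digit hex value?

0x89

s_0 = plaintext = 0x49
s_1 = Round(s_0, k_0) = 0x98
s_2 = Round(s_1, k_1) = 0x89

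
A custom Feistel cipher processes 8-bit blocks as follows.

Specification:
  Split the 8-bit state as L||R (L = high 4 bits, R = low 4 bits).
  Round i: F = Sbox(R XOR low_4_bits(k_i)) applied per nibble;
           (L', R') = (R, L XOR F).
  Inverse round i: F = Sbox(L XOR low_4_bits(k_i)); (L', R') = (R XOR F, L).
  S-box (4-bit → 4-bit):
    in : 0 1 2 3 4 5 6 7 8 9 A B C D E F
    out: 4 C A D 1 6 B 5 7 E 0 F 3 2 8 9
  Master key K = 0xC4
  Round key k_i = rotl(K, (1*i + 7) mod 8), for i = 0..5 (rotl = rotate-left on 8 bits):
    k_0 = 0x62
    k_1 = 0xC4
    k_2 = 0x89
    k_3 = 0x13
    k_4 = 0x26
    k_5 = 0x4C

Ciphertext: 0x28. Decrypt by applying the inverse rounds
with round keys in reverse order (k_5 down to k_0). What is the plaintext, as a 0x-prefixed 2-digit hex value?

0xED

s_0 = ciphertext = 0x28
s_1 = InvRound(s_0, k_5) = 0x02
s_2 = InvRound(s_1, k_4) = 0x90
s_3 = InvRound(s_2, k_3) = 0x09
s_4 = InvRound(s_3, k_2) = 0x70
s_5 = InvRound(s_4, k_1) = 0xD7
s_6 = InvRound(s_5, k_0) = 0xED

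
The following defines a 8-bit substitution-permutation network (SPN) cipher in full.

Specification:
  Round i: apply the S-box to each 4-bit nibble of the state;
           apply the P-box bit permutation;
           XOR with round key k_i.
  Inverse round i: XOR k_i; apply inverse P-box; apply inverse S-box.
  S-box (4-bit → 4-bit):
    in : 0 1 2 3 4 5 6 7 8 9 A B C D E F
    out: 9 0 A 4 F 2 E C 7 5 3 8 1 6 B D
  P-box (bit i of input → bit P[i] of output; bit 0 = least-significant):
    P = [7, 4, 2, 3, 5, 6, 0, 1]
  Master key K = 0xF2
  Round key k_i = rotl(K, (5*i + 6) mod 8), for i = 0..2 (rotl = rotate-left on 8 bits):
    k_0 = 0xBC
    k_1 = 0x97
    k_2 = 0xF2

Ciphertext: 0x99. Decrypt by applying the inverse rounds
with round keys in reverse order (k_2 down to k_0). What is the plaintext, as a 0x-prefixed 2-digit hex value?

s_0 = ciphertext = 0x99
s_1 = InvRound(s_0, k_2) = 0x4B
s_2 = InvRound(s_1, k_1) = 0x54
s_3 = InvRound(s_2, k_0) = 0xA0

0xA0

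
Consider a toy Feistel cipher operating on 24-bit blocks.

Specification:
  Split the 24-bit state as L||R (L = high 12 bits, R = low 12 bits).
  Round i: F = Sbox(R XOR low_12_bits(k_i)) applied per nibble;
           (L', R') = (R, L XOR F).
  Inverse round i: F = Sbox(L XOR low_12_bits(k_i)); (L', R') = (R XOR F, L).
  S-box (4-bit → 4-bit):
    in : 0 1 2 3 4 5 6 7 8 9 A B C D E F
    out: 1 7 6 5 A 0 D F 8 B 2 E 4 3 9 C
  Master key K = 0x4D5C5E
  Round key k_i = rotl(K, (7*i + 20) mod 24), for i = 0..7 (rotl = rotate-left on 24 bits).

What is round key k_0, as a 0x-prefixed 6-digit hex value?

K = 0x4D5C5E
k_0 = rotl(K, (7*0+20) mod 24) = rotl(K, 20) = 0xE4D5C5

0xE4D5C5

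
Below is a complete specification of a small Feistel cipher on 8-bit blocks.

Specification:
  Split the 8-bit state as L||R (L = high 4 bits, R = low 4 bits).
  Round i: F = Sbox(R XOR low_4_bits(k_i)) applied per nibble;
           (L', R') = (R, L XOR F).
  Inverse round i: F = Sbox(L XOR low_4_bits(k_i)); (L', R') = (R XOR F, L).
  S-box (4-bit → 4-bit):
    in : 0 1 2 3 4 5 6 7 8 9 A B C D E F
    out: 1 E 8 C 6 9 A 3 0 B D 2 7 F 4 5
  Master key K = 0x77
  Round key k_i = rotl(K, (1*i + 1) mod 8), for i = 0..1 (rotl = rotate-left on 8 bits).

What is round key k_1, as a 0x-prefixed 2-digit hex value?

K = 0x77
k_0 = rotl(K, (1*0+1) mod 8) = rotl(K, 1) = 0xEE
k_1 = rotl(K, (1*1+1) mod 8) = rotl(K, 2) = 0xDD

0xDD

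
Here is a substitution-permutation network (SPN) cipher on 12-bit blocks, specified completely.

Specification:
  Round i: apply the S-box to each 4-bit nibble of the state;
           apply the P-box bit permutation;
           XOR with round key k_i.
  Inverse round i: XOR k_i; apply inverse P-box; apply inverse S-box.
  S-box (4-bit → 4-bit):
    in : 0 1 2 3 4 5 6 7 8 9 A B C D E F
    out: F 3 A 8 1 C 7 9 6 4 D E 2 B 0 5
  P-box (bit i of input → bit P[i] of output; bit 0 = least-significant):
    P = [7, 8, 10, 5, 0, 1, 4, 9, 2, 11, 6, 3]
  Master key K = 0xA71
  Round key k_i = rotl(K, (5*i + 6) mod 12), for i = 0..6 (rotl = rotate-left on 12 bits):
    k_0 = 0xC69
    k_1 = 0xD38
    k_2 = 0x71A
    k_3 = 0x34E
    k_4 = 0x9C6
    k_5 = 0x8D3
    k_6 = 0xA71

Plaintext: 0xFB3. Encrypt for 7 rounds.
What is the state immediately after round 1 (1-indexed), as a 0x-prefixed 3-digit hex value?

s_0 = plaintext = 0xFB3
s_1 = Round(s_0, k_0) = 0xE1F
s_2 = Round(s_1, k_1) = 0x9BB
s_3 = Round(s_2, k_2) = 0x068
s_4 = Round(s_3, k_3) = 0xE11
s_5 = Round(s_4, k_4) = 0x845
s_6 = Round(s_5, k_5) = 0x4B2
s_7 = Round(s_6, k_6) = 0x947

0xE1F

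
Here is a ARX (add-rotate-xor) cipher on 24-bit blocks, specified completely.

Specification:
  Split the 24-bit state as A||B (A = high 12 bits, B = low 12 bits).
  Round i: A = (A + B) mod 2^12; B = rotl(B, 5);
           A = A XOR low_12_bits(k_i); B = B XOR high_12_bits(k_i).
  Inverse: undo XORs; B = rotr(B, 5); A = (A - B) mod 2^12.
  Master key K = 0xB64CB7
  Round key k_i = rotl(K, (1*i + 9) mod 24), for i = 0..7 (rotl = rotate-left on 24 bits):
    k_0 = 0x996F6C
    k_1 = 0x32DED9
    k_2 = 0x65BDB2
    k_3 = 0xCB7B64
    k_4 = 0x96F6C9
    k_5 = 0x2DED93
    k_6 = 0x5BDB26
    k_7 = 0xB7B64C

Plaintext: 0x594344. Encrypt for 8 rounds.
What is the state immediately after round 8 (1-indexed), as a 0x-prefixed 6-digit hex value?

0x249FA2

s_0 = plaintext = 0x594344
s_1 = Round(s_0, k_0) = 0x7B4110
s_2 = Round(s_1, k_1) = 0x61D12F
s_3 = Round(s_2, k_2) = 0xAFE3B9
s_4 = Round(s_3, k_3) = 0x5D3B90
s_5 = Round(s_4, k_4) = 0x7AAB78
s_6 = Round(s_5, k_5) = 0xEB1DC8
s_7 = Round(s_6, k_6) = 0x75FCA6
s_8 = Round(s_7, k_7) = 0x249FA2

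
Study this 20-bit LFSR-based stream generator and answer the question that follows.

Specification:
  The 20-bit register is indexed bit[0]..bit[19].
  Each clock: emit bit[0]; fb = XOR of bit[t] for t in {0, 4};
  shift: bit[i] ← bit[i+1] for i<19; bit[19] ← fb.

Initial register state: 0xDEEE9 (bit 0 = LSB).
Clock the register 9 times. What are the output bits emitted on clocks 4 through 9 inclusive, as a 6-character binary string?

reg_0 = 0xDEEE9
clock 1: out=1, reg = 0xEF774
clock 2: out=0, reg = 0xF7BBA
clock 3: out=0, reg = 0xFBDDD
clock 4: out=1, reg = 0x7DEEE
clock 5: out=0, reg = 0x3EF77
clock 6: out=1, reg = 0x1F7BB
clock 7: out=1, reg = 0x0FBDD
clock 8: out=1, reg = 0x07DEE
clock 9: out=0, reg = 0x03EF7

101110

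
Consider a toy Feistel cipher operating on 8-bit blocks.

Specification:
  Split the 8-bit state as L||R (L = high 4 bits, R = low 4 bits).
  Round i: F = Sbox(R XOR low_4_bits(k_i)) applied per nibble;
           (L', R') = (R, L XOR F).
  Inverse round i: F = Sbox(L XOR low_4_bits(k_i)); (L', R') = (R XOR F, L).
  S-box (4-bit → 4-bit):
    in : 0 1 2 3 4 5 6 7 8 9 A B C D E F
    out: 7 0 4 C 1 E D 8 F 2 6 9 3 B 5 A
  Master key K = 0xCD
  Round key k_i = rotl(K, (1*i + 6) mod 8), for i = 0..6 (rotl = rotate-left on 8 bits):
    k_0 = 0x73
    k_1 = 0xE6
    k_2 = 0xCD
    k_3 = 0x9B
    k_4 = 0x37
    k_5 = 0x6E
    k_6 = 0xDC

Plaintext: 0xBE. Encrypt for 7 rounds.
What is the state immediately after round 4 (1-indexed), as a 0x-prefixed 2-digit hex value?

s_0 = plaintext = 0xBE
s_1 = Round(s_0, k_0) = 0xE0
s_2 = Round(s_1, k_1) = 0x03
s_3 = Round(s_2, k_2) = 0x35
s_4 = Round(s_3, k_3) = 0x56
s_5 = Round(s_4, k_4) = 0x65
s_6 = Round(s_5, k_5) = 0x5F
s_7 = Round(s_6, k_6) = 0xF9

0x56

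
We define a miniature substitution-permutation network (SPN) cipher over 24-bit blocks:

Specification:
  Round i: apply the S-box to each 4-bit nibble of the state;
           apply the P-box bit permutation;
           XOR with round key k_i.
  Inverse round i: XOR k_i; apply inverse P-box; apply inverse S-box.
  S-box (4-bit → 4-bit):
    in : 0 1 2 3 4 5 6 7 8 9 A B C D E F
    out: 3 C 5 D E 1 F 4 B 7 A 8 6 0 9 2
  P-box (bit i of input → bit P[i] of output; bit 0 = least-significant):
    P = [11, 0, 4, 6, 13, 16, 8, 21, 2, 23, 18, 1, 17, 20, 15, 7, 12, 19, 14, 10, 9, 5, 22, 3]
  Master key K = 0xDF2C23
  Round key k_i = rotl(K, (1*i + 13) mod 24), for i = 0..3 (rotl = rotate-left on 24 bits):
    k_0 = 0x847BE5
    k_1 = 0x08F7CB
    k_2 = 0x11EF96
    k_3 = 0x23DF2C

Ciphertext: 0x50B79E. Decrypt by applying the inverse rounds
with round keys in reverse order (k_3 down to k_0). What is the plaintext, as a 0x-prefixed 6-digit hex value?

0x0E08E8

s_0 = ciphertext = 0x50B79E
s_1 = InvRound(s_0, k_3) = 0xC78B82
s_2 = InvRound(s_1, k_2) = 0x710957
s_3 = InvRound(s_2, k_1) = 0x364582
s_4 = InvRound(s_3, k_0) = 0x0E08E8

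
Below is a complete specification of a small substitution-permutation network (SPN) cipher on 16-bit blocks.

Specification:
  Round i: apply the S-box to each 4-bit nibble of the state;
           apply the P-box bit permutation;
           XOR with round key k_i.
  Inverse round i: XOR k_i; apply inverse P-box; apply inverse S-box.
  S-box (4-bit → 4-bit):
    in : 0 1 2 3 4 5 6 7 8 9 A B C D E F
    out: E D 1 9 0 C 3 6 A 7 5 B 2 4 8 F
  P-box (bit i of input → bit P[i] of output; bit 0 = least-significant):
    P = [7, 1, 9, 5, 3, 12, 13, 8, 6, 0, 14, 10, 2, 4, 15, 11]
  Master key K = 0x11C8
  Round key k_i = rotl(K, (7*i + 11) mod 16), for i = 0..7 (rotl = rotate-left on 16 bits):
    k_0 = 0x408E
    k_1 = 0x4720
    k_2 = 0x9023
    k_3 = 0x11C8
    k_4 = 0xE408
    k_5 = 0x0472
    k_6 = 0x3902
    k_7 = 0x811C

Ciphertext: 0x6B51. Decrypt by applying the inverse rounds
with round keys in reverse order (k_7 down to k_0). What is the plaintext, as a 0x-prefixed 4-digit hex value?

s_0 = ciphertext = 0x6B51
s_1 = InvRound(s_0, k_7) = 0x19AD
s_2 = InvRound(s_1, k_6) = 0x2CAB
s_3 = InvRound(s_2, k_5) = 0x86A2
s_4 = InvRound(s_3, k_4) = 0x4DAF
s_5 = InvRound(s_4, k_3) = 0x3FC8
s_6 = InvRound(s_5, k_2) = 0x5B1F
s_7 = InvRound(s_6, k_1) = 0xB868
s_8 = InvRound(s_7, k_0) = 0x1A7B

0x1A7B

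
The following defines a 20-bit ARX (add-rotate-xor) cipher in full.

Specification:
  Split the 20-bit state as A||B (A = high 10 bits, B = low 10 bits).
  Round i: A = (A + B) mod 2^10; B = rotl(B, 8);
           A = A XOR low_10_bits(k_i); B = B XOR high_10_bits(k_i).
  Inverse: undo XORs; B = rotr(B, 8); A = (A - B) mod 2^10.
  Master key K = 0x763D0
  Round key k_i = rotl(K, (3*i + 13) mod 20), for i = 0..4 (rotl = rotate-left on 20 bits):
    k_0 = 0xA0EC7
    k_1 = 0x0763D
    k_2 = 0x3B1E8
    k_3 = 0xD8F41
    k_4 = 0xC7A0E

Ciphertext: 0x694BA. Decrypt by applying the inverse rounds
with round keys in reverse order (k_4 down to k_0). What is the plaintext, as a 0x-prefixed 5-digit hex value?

0x9BCAC

s_0 = ciphertext = 0x694BA
s_1 = InvRound(s_0, k_4) = 0x46293
s_2 = InvRound(s_1, k_3) = 0xA63C1
s_3 = InvRound(s_2, k_2) = 0xAE4B7
s_4 = InvRound(s_3, k_1) = 0x772A8
s_5 = InvRound(s_4, k_0) = 0x9BCAC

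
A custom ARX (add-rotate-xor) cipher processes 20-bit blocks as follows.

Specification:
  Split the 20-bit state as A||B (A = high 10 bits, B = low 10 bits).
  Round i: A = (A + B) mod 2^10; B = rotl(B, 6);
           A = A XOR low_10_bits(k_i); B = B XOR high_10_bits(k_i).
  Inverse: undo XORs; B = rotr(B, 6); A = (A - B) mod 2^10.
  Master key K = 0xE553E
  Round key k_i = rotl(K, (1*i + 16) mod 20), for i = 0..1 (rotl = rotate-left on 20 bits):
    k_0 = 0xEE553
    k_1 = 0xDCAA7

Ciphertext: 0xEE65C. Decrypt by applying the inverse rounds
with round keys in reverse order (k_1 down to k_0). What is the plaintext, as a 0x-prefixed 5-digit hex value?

0x651D5

s_0 = ciphertext = 0xEE65C
s_1 = InvRound(s_0, k_1) = 0x8EAE4
s_2 = InvRound(s_1, k_0) = 0x651D5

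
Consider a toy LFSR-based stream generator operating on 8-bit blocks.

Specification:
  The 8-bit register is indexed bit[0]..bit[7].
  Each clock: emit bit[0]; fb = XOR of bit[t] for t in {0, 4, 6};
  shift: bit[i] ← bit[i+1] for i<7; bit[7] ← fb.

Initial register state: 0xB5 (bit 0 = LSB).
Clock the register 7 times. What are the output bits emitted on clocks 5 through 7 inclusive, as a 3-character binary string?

110

reg_0 = 0xB5
clock 1: out=1, reg = 0x5A
clock 2: out=0, reg = 0x2D
clock 3: out=1, reg = 0x96
clock 4: out=0, reg = 0xCB
clock 5: out=1, reg = 0x65
clock 6: out=1, reg = 0x32
clock 7: out=0, reg = 0x99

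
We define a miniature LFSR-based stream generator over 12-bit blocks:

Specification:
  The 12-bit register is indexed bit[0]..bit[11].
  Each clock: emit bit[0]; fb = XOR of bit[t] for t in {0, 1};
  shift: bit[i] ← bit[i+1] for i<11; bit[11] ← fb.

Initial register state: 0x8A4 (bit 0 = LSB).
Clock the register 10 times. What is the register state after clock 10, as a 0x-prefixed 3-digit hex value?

reg_0 = 0x8A4
clock 1: out=0, reg = 0x452
clock 2: out=0, reg = 0xA29
clock 3: out=1, reg = 0xD14
clock 4: out=0, reg = 0x68A
clock 5: out=0, reg = 0xB45
clock 6: out=1, reg = 0xDA2
clock 7: out=0, reg = 0xED1
clock 8: out=1, reg = 0xF68
clock 9: out=0, reg = 0x7B4
clock 10: out=0, reg = 0x3DA

0x3DA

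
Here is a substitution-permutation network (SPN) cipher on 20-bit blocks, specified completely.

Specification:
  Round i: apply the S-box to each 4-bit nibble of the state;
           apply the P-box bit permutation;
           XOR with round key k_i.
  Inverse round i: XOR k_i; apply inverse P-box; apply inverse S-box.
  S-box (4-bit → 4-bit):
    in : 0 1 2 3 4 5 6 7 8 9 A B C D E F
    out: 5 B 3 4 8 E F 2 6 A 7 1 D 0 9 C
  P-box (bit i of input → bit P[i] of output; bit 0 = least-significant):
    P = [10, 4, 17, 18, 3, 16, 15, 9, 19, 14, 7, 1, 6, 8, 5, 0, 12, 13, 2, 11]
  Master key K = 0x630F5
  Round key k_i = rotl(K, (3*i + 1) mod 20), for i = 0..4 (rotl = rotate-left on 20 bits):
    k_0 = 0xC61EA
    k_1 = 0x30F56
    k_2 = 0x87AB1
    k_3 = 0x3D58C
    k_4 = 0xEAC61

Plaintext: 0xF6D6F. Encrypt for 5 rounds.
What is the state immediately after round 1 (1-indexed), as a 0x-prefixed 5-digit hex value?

0xBEA87

s_0 = plaintext = 0xF6D6F
s_1 = Round(s_0, k_0) = 0xBEA87
s_2 = Round(s_1, k_1) = 0xADF87
s_3 = Round(s_2, k_2) = 0x9CA27
s_4 = Round(s_3, k_3) = 0xABD75
s_5 = Round(s_4, k_4) = 0x99C35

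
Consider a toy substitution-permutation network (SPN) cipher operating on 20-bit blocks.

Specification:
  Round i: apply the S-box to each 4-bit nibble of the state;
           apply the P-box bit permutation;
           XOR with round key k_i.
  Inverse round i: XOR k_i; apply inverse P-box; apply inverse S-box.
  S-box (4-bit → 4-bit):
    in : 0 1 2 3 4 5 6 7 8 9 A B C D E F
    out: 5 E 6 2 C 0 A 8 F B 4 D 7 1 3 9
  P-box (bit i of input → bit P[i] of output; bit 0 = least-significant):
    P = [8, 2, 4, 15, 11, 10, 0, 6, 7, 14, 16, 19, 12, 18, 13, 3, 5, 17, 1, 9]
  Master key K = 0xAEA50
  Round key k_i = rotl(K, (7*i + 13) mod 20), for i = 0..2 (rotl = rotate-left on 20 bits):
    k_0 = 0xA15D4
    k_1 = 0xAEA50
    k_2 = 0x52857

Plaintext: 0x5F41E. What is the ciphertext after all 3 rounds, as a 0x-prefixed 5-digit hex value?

0xFA627

s_0 = plaintext = 0x5F41E
s_1 = Round(s_0, k_0) = 0x30099
s_2 = Round(s_1, k_1) = 0x95794
s_3 = Round(s_2, k_2) = 0xFA627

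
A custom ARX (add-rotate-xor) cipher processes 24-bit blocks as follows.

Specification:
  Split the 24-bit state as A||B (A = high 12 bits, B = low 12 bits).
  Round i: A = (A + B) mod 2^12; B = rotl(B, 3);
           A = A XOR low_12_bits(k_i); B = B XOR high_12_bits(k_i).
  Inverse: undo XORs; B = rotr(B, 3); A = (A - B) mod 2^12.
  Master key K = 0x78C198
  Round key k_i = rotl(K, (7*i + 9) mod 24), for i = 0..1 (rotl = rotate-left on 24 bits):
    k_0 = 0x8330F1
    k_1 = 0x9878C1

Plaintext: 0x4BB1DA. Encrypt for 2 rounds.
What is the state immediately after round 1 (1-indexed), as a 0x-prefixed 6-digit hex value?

0x6646E3

s_0 = plaintext = 0x4BB1DA
s_1 = Round(s_0, k_0) = 0x6646E3
s_2 = Round(s_1, k_1) = 0x586E9C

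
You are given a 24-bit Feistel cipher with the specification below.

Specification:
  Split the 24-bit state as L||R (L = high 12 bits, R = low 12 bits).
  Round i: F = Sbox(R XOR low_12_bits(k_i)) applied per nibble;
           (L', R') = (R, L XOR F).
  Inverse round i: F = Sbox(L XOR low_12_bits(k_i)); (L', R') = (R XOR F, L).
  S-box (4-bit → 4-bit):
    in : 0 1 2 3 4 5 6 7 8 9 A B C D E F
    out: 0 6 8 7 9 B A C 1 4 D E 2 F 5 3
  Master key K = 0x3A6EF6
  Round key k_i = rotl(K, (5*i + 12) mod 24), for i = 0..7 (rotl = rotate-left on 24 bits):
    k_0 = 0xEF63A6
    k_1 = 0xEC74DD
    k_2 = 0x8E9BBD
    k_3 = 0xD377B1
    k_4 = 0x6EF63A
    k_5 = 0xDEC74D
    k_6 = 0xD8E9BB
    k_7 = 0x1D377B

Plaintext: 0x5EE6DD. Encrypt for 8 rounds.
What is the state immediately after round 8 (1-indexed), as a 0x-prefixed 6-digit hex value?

0xEEA489

s_0 = plaintext = 0x5EE6DD
s_1 = Round(s_0, k_0) = 0x6DDE20
s_2 = Round(s_1, k_1) = 0xE20BE2
s_3 = Round(s_2, k_2) = 0xBE2E93
s_4 = Round(s_3, k_3) = 0xE93F6A
s_5 = Round(s_4, k_4) = 0xF6AA23
s_6 = Round(s_5, k_5) = 0xA230CF
s_7 = Round(s_6, k_6) = 0x0CFEEA
s_8 = Round(s_7, k_7) = 0xEEA489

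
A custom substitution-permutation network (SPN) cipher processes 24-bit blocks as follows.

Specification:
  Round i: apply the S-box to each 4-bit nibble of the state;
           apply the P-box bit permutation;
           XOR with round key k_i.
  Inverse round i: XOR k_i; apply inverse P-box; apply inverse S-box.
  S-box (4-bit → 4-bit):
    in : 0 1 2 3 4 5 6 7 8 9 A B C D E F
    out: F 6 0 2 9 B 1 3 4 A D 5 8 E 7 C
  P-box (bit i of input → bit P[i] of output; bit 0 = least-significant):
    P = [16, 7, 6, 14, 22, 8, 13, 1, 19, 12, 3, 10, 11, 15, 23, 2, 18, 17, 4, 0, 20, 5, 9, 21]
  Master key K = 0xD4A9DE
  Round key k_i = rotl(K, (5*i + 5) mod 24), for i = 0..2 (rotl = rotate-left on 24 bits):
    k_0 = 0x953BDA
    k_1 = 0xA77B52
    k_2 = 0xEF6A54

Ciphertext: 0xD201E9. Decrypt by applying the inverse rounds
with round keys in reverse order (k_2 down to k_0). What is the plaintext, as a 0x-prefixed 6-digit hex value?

0x7C7C64

s_0 = ciphertext = 0xD201E9
s_1 = InvRound(s_0, k_2) = 0x0A4B15
s_2 = InvRound(s_1, k_1) = 0xC4F7FB
s_3 = InvRound(s_2, k_0) = 0x7C7C64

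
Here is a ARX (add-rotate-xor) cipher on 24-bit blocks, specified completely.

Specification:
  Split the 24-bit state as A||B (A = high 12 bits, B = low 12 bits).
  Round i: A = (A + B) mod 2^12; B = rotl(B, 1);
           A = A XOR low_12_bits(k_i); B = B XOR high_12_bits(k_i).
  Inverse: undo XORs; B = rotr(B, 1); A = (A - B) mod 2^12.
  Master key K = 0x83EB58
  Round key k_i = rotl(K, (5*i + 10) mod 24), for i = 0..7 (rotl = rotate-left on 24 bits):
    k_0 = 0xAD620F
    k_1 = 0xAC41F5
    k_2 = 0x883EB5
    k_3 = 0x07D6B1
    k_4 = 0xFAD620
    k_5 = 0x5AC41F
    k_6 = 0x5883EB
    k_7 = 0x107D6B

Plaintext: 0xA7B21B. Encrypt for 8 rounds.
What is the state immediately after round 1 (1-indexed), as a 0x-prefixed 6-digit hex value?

0xE99EE0

s_0 = plaintext = 0xA7B21B
s_1 = Round(s_0, k_0) = 0xE99EE0
s_2 = Round(s_1, k_1) = 0xC8C705
s_3 = Round(s_2, k_2) = 0xD24689
s_4 = Round(s_3, k_3) = 0x51CD6F
s_5 = Round(s_4, k_4) = 0x4AB572
s_6 = Round(s_5, k_5) = 0xE02F48
s_7 = Round(s_6, k_6) = 0xEA1B19
s_8 = Round(s_7, k_7) = 0x4D1734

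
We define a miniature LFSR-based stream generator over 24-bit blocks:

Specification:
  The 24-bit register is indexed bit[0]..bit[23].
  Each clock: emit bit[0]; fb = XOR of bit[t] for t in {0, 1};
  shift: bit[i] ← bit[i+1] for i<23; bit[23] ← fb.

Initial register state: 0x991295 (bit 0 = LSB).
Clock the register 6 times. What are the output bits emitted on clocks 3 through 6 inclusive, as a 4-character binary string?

reg_0 = 0x991295
clock 1: out=1, reg = 0xCC894A
clock 2: out=0, reg = 0xE644A5
clock 3: out=1, reg = 0xF32252
clock 4: out=0, reg = 0xF99129
clock 5: out=1, reg = 0xFCC894
clock 6: out=0, reg = 0x7E644A

1010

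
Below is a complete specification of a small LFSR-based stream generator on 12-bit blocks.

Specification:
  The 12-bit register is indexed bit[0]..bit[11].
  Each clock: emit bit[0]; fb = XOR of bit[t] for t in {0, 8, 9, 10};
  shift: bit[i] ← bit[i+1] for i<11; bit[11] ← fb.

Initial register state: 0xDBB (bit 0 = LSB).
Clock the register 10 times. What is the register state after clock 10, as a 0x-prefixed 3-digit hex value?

0x59F

reg_0 = 0xDBB
clock 1: out=1, reg = 0xEDD
clock 2: out=1, reg = 0xF6E
clock 3: out=0, reg = 0xFB7
clock 4: out=1, reg = 0x7DB
clock 5: out=1, reg = 0x3ED
clock 6: out=1, reg = 0x9F6
clock 7: out=0, reg = 0xCFB
clock 8: out=1, reg = 0x67D
clock 9: out=1, reg = 0xB3E
clock 10: out=0, reg = 0x59F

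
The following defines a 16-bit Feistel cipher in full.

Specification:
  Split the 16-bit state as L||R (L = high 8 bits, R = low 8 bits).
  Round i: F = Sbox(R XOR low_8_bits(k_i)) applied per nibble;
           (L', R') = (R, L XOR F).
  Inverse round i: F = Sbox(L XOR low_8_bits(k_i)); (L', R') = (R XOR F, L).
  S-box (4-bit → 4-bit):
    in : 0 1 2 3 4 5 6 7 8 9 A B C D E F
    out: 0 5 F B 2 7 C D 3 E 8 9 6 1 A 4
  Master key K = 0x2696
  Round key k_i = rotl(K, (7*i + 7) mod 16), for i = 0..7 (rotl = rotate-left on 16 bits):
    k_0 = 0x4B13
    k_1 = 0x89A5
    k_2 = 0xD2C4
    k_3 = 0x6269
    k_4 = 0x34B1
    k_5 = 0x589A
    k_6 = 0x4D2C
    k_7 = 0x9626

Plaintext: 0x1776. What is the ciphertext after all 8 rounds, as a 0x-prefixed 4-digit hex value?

0x3F82

s_0 = plaintext = 0x1776
s_1 = Round(s_0, k_0) = 0x76D0
s_2 = Round(s_1, k_1) = 0xD0A1
s_3 = Round(s_2, k_2) = 0xA117
s_4 = Round(s_3, k_3) = 0x177B
s_5 = Round(s_4, k_4) = 0x7B7F
s_6 = Round(s_5, k_5) = 0x7FDC
s_7 = Round(s_6, k_6) = 0xDC3F
s_8 = Round(s_7, k_7) = 0x3F82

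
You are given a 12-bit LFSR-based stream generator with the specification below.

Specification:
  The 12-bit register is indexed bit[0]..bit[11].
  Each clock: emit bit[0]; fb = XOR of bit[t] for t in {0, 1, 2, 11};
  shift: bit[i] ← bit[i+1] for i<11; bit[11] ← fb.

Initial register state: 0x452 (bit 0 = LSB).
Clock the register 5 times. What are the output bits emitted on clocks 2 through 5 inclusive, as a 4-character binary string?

reg_0 = 0x452
clock 1: out=0, reg = 0xA29
clock 2: out=1, reg = 0x514
clock 3: out=0, reg = 0xA8A
clock 4: out=0, reg = 0x545
clock 5: out=1, reg = 0x2A2

1001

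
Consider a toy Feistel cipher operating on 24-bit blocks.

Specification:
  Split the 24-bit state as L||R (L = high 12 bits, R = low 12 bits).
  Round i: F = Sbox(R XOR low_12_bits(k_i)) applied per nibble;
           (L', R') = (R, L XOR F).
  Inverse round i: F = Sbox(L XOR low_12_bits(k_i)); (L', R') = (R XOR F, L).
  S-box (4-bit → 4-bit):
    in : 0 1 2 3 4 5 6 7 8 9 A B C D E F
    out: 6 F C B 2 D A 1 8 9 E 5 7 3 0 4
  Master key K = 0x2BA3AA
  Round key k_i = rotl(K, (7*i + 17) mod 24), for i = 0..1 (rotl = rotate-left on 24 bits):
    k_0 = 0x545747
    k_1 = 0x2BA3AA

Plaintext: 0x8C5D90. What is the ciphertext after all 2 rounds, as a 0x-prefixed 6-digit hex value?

s_0 = plaintext = 0x8C5D90
s_1 = Round(s_0, k_0) = 0xD906F4
s_2 = Round(s_1, k_1) = 0x6F4040

0x6F4040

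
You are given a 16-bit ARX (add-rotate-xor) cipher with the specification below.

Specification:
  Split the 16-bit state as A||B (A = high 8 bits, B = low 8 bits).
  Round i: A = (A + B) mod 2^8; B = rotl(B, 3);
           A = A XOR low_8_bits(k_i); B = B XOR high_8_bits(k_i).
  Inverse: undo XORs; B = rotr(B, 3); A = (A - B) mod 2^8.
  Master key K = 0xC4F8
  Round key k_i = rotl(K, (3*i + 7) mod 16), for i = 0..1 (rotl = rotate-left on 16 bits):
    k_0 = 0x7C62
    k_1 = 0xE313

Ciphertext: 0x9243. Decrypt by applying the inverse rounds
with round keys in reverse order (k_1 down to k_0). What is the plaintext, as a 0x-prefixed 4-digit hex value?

0x020D

s_0 = ciphertext = 0x9243
s_1 = InvRound(s_0, k_1) = 0x6D14
s_2 = InvRound(s_1, k_0) = 0x020D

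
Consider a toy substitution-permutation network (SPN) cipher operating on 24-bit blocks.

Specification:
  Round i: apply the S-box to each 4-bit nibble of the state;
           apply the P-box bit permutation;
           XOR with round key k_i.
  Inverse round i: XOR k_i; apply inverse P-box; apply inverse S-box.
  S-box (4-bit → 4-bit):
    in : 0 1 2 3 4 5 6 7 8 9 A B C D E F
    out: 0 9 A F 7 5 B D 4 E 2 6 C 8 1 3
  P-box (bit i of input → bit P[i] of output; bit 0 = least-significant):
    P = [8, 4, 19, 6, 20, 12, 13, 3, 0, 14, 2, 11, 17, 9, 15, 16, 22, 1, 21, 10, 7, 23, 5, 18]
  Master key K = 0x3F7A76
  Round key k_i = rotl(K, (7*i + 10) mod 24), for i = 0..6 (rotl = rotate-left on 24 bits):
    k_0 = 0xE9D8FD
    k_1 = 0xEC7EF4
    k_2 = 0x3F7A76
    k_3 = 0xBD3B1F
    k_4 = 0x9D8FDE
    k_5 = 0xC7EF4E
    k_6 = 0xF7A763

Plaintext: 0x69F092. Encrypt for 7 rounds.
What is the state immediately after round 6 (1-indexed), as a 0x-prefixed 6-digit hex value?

0xAB1E0B

s_0 = plaintext = 0x69F092
s_1 = Round(s_0, k_0) = 0x4FEE27
s_2 = Round(s_1, k_1) = 0x266F1F
s_3 = Round(s_2, k_2) = 0xE83D6D
s_4 = Round(s_3, k_3) = 0x8EA1D7
s_5 = Round(s_4, k_4) = 0xD584B7
s_6 = Round(s_5, k_5) = 0xAB1E0B
s_7 = Round(s_6, k_6) = 0x5CA770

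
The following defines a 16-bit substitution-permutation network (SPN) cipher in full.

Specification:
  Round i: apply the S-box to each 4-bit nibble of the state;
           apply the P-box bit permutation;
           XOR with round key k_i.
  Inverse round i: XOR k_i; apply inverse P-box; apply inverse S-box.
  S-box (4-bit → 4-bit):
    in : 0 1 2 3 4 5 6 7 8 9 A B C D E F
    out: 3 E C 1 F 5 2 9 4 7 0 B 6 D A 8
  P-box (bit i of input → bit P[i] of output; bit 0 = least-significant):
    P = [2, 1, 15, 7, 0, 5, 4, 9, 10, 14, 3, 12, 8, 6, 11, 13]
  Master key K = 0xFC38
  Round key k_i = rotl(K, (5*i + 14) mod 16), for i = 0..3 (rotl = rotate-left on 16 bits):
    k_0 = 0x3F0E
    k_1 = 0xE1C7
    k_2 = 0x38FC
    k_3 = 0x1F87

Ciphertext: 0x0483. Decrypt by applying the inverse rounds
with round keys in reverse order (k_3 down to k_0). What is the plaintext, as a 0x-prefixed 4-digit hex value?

s_0 = ciphertext = 0x0483
s_1 = InvRound(s_0, k_3) = 0x5FF3
s_2 = InvRound(s_1, k_2) = 0x7970
s_3 = InvRound(s_2, k_1) = 0x8F94
s_4 = InvRound(s_3, k_0) = 0xF281

0xF281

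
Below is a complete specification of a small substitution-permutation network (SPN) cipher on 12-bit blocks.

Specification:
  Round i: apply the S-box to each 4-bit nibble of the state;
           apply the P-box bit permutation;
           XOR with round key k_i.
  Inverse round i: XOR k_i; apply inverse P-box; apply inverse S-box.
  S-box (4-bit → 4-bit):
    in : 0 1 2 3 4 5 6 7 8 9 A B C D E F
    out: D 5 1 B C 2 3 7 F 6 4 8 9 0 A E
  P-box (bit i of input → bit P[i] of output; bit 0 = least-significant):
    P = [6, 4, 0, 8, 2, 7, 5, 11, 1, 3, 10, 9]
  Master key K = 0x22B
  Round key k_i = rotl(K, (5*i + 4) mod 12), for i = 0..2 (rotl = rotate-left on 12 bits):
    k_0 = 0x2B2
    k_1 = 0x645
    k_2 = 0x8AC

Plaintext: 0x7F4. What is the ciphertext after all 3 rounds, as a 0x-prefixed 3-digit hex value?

s_0 = plaintext = 0x7F4
s_1 = Round(s_0, k_0) = 0xF19
s_2 = Round(s_1, k_1) = 0x078
s_3 = Round(s_2, k_2) = 0xF5B

0xF5B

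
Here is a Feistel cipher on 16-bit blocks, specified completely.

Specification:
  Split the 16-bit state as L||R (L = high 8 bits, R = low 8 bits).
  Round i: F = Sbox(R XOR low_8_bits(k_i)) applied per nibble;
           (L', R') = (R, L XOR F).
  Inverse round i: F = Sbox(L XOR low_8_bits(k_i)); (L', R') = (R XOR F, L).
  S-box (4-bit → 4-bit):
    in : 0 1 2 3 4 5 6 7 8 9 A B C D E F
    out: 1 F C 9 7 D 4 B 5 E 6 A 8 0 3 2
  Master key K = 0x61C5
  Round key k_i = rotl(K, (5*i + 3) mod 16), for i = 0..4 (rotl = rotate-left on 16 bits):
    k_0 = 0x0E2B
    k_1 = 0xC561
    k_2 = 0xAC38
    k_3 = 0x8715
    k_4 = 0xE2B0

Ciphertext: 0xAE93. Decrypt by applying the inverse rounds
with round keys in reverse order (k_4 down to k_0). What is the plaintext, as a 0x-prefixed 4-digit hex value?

0x0699

s_0 = ciphertext = 0xAE93
s_1 = InvRound(s_0, k_4) = 0x60AE
s_2 = InvRound(s_1, k_3) = 0x1360
s_3 = InvRound(s_2, k_2) = 0xAA13
s_4 = InvRound(s_3, k_1) = 0x99AA
s_5 = InvRound(s_4, k_0) = 0x0699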